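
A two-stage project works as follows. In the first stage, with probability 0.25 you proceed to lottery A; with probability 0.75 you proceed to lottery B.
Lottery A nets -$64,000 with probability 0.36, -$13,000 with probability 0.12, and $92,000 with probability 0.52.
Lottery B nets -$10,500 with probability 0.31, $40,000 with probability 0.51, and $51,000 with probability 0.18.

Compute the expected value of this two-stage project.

$25,553.75

EV(A) = 0.36 × (-64000) + 0.12 × (-13000) + 0.52 × 92000 = -23040 − 1560 + 47840 = 23240
EV(B) = 0.31 × (-10500) + 0.51 × 40000 + 0.18 × 51000 = -3255 + 20400 + 9180 = 26325
Overall = 0.25 × 23240 + 0.75 × 26325 = 5810 + 19743.75 = 25553.75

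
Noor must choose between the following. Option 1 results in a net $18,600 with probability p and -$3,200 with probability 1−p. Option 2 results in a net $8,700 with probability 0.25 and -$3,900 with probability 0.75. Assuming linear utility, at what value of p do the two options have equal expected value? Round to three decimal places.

EV(Option 2) = 0.25 × 8700 + 0.75 × (-3900) = 2175 − 2925 = -750
p·18600 + (1−p)·(-3200) = -750
21800p − 3200 = -750
p = (-750 + 3200) / 21800

p = 0.112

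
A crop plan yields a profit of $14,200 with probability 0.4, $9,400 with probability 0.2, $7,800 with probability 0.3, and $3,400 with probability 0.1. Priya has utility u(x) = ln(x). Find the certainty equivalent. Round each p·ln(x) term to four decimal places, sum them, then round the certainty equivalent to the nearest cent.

$9,470.15

E[u] = 0.4·ln(14200) + 0.2·ln(9400) + 0.3·ln(7800) + 0.1·ln(3400) = 3.8244 + 1.8297 + 2.6886 + 0.8132 = 9.1559
CE = e^9.1559 ≈ 9470.15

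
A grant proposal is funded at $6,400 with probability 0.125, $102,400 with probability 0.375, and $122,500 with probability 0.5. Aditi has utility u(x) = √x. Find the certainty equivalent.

$93,025

E[u] = 0.125·√6400 + 0.375·√102400 + 0.5·√122500 = 0.125·80 + 0.375·320 + 0.5·350 = 305
CE = (305)² = 93025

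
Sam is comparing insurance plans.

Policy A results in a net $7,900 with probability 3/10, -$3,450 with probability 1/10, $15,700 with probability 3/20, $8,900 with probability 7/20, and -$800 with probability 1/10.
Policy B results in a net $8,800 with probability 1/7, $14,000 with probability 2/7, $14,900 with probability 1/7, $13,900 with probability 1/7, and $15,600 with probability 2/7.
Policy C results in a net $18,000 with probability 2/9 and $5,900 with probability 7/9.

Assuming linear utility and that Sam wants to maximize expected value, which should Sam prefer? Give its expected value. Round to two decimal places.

Policy A = 3/10 × 7900 + 1/10 × (-3450) + 3/20 × 15700 + 7/20 × 8900 + 1/10 × (-800) = 2370 − 345 + 2355 + 3115 − 80 = 7415
Policy B = 1/7 × 8800 + 2/7 × 14000 + 1/7 × 14900 + 1/7 × 13900 + 2/7 × 15600 = 1257.1429 + 4000 + 2128.5714 + 1985.7143 + 4457.1429 = 13828.5714
Policy C = 2/9 × 18000 + 7/9 × 5900 = 4000 + 4588.8889 = 8588.8889

Policy B ($13,828.57)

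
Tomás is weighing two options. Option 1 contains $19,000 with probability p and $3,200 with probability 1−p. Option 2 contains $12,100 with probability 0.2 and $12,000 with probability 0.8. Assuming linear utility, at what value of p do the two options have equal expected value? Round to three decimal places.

EV(Option 2) = 0.2 × 12100 + 0.8 × 12000 = 2420 + 9600 = 12020
p·19000 + (1−p)·3200 = 12020
15800p + 3200 = 12020
p = (12020 − 3200) / 15800

p = 0.558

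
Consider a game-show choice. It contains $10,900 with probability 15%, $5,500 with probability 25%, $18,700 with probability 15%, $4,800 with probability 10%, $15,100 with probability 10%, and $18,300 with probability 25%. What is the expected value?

$12,380

EV = 0.15 × 10900 + 0.25 × 5500 + 0.15 × 18700 + 0.1 × 4800 + 0.1 × 15100 + 0.25 × 18300 = 1635 + 1375 + 2805 + 480 + 1510 + 4575 = 12380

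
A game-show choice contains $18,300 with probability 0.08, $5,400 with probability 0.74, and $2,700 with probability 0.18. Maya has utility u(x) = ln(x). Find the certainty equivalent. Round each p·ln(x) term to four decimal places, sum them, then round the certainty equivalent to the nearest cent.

$5,255.87

E[u] = 0.08·ln(18300) + 0.74·ln(5400) + 0.18·ln(2700) = 0.7852 + 6.3597 + 1.4222 = 8.5671
CE = e^8.5671 ≈ 5255.87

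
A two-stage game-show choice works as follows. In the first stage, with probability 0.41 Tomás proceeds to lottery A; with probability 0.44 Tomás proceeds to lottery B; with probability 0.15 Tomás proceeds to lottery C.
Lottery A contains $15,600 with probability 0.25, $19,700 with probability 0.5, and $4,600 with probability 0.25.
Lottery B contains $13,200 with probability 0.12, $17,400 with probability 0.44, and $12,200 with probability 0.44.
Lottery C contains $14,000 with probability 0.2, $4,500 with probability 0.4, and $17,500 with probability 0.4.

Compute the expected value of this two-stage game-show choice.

$14,276.52

EV(A) = 0.25 × 15600 + 0.5 × 19700 + 0.25 × 4600 = 3900 + 9850 + 1150 = 14900
EV(B) = 0.12 × 13200 + 0.44 × 17400 + 0.44 × 12200 = 1584 + 7656 + 5368 = 14608
EV(C) = 0.2 × 14000 + 0.4 × 4500 + 0.4 × 17500 = 2800 + 1800 + 7000 = 11600
Overall = 0.41 × 14900 + 0.44 × 14608 + 0.15 × 11600 = 6109 + 6427.52 + 1740 = 14276.52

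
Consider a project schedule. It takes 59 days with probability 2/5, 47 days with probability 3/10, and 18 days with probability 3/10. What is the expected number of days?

43.1 days

EV = 2/5 × 59 + 3/10 × 47 + 3/10 × 18 = 23.6 + 14.1 + 5.4 = 43.1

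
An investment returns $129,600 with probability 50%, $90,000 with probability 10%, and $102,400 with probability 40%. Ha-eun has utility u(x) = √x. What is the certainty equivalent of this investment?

$114,244

E[u] = 0.5·√129600 + 0.1·√90000 + 0.4·√102400 = 0.5·360 + 0.1·300 + 0.4·320 = 338
CE = (338)² = 114244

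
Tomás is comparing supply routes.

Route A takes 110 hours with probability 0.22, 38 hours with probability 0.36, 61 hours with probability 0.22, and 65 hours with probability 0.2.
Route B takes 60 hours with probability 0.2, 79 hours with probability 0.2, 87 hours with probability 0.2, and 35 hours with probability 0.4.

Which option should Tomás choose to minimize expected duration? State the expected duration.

Route A = 0.22 × 110 + 0.36 × 38 + 0.22 × 61 + 0.2 × 65 = 24.2 + 13.68 + 13.42 + 13 = 64.3
Route B = 0.2 × 60 + 0.2 × 79 + 0.2 × 87 + 0.4 × 35 = 12 + 15.8 + 17.4 + 14 = 59.2

Route B (59.2 hours)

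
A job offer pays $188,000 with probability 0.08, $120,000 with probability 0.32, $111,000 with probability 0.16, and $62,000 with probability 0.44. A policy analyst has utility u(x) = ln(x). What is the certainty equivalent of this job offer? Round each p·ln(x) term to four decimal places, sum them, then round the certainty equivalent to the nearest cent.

$91,876.45

E[u] = 0.08·ln(188000) + 0.32·ln(120000) + 0.16·ln(111000) + 0.44·ln(62000) = 0.9715 + 3.7425 + 1.8588 + 4.8554 = 11.4282
CE = e^11.4282 ≈ 91876.45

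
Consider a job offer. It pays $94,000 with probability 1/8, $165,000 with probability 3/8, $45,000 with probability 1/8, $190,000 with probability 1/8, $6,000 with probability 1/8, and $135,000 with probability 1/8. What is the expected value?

EV = 1/8 × 94000 + 3/8 × 165000 + 1/8 × 45000 + 1/8 × 190000 + 1/8 × 6000 + 1/8 × 135000 = 11750 + 61875 + 5625 + 23750 + 750 + 16875 = 120625

$120,625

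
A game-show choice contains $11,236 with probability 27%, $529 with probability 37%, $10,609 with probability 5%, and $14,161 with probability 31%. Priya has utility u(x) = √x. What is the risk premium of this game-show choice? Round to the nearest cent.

E[u] = 0.27·√11236 + 0.37·√529 + 0.05·√10609 + 0.31·√14161 = 0.27·106 + 0.37·23 + 0.05·103 + 0.31·119 = 79.17
CE = (79.17)² = 6267.8889
Risk premium = EV − CE = 8149.81 − 6267.8889 = 1881.9211

$1,881.92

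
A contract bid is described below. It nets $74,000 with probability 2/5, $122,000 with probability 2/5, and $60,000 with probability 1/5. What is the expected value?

EV = 2/5 × 74000 + 2/5 × 122000 + 1/5 × 60000 = 29600 + 48800 + 12000 = 90400

$90,400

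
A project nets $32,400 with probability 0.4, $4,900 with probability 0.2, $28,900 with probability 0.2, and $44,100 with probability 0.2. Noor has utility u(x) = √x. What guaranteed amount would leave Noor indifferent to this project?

$26,244

E[u] = 0.4·√32400 + 0.2·√4900 + 0.2·√28900 + 0.2·√44100 = 0.4·180 + 0.2·70 + 0.2·170 + 0.2·210 = 162
CE = (162)² = 26244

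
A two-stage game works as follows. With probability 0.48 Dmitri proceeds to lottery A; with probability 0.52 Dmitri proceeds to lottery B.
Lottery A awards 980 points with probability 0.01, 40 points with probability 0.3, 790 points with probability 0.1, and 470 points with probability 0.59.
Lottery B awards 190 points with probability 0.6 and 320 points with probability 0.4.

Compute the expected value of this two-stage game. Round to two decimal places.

EV(A) = 0.01 × 980 + 0.3 × 40 + 0.1 × 790 + 0.59 × 470 = 9.8 + 12 + 79 + 277.3 = 378.1
EV(B) = 0.6 × 190 + 0.4 × 320 = 114 + 128 = 242
Overall = 0.48 × 378.1 + 0.52 × 242 = 181.488 + 125.84 = 307.328

307.33 points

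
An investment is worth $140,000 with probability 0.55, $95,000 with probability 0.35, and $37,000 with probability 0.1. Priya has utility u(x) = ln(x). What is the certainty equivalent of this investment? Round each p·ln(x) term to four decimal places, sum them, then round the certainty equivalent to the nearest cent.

E[u] = 0.55·ln(140000) + 0.35·ln(95000) + 0.1·ln(37000) = 6.5172 + 4.0116 + 1.0519 = 11.5807
CE = e^11.5807 ≈ 107012.40

$107,012.40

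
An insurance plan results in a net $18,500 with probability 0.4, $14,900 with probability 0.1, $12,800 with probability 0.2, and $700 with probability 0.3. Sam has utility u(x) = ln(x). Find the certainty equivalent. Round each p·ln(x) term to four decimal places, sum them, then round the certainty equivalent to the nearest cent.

$6,296.82

E[u] = 0.4·ln(18500) + 0.1·ln(14900) + 0.2·ln(12800) + 0.3·ln(700) = 3.9302 + 0.9609 + 1.8914 + 1.9653 = 8.7478
CE = e^8.7478 ≈ 6296.82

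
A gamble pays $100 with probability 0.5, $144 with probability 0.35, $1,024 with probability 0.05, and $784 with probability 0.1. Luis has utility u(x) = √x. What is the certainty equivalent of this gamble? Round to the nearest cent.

$184.96

E[u] = 0.5·√100 + 0.35·√144 + 0.05·√1024 + 0.1·√784 = 0.5·10 + 0.35·12 + 0.05·32 + 0.1·28 = 13.6
CE = (13.6)² = 184.96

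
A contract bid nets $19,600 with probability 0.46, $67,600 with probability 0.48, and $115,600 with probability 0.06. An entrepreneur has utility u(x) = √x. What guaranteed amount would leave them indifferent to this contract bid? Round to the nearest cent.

$43,932.16

E[u] = 0.46·√19600 + 0.48·√67600 + 0.06·√115600 = 0.46·140 + 0.48·260 + 0.06·340 = 209.6
CE = (209.6)² = 43932.16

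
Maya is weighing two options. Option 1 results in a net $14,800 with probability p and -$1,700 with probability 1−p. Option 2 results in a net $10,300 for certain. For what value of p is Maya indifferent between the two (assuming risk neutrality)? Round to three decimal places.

p = 0.727

p·14800 + (1−p)·(-1700) = 10300
16500p − 1700 = 10300
p = (10300 + 1700) / 16500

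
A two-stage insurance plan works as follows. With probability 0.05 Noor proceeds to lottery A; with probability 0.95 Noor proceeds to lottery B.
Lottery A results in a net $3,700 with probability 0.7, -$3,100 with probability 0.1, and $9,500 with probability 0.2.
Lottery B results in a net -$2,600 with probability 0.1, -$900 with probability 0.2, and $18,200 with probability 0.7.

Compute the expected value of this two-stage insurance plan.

$11,894

EV(A) = 0.7 × 3700 + 0.1 × (-3100) + 0.2 × 9500 = 2590 − 310 + 1900 = 4180
EV(B) = 0.1 × (-2600) + 0.2 × (-900) + 0.7 × 18200 = -260 − 180 + 12740 = 12300
Overall = 0.05 × 4180 + 0.95 × 12300 = 209 + 11685 = 11894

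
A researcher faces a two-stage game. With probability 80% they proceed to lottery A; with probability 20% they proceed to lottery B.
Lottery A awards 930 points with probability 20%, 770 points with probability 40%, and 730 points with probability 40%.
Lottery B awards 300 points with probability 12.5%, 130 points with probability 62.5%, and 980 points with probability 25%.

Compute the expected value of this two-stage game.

701.55 points

EV(A) = 0.2 × 930 + 0.4 × 770 + 0.4 × 730 = 186 + 308 + 292 = 786
EV(B) = 0.125 × 300 + 0.625 × 130 + 0.25 × 980 = 37.5 + 81.25 + 245 = 363.75
Overall = 0.8 × 786 + 0.2 × 363.75 = 628.8 + 72.75 = 701.55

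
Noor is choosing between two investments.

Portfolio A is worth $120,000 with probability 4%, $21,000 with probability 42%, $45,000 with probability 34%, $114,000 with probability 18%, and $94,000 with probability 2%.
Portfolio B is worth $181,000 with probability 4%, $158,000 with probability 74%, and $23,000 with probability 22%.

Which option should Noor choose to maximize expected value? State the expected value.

Portfolio B ($129,220)

Portfolio A = 0.04 × 120000 + 0.42 × 21000 + 0.34 × 45000 + 0.18 × 114000 + 0.02 × 94000 = 4800 + 8820 + 15300 + 20520 + 1880 = 51320
Portfolio B = 0.04 × 181000 + 0.74 × 158000 + 0.22 × 23000 = 7240 + 116920 + 5060 = 129220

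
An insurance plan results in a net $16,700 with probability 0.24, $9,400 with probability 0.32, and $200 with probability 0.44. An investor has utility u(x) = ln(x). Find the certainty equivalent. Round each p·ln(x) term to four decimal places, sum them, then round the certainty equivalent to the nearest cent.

$1,983.07

E[u] = 0.24·ln(16700) + 0.32·ln(9400) + 0.44·ln(200) = 2.3336 + 2.9275 + 2.3313 = 7.5924
CE = e^7.5924 ≈ 1983.07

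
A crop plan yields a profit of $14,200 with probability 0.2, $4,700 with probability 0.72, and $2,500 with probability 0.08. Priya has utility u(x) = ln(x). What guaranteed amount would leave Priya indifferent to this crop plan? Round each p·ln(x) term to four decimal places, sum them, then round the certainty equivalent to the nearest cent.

$5,574.18

E[u] = 0.2·ln(14200) + 0.72·ln(4700) + 0.08·ln(2500) = 1.9122 + 6.0878 + 0.6259 = 8.6259
CE = e^8.6259 ≈ 5574.18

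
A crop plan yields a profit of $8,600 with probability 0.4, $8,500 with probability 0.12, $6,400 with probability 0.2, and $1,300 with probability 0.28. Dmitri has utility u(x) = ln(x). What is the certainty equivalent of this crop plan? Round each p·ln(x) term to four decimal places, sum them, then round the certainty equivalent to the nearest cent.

E[u] = 0.4·ln(8600) + 0.12·ln(8500) + 0.2·ln(6400) + 0.28·ln(1300) = 3.6238 + 1.0857 + 1.7528 + 2.0076 = 8.4699
CE = e^8.4699 ≈ 4769.04

$4,769.04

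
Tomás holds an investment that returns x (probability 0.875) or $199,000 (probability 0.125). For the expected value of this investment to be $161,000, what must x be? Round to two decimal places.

0.875·x + 0.125·199000 = 161000
0.875·x = 161000 − 24875 = 136125
x = 136125 / 0.875 = 155571.4286

x = $155,571.43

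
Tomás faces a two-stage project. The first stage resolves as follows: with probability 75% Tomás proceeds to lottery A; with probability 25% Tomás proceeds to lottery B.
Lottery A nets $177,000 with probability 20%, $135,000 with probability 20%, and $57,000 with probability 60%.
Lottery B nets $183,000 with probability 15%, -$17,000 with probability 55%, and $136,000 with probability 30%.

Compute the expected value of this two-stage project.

$87,175

EV(A) = 0.2 × 177000 + 0.2 × 135000 + 0.6 × 57000 = 35400 + 27000 + 34200 = 96600
EV(B) = 0.15 × 183000 + 0.55 × (-17000) + 0.3 × 136000 = 27450 − 9350 + 40800 = 58900
Overall = 0.75 × 96600 + 0.25 × 58900 = 72450 + 14725 = 87175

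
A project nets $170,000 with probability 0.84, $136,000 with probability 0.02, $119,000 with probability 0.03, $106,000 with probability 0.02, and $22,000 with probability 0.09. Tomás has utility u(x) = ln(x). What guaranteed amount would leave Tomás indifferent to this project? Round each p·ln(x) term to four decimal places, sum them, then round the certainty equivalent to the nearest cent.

E[u] = 0.84·ln(170000) + 0.02·ln(136000) + 0.03·ln(119000) + 0.02·ln(106000) + 0.09·ln(22000) = 10.1166 + 0.2364 + 0.3506 + 0.2314 + 0.8999 = 11.8349
CE = e^11.8349 ≈ 137984.96

$137,984.96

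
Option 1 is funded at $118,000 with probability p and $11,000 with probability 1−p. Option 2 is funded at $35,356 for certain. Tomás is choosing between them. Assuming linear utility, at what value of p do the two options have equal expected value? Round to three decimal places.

p = 0.228

p·118000 + (1−p)·11000 = 35356
107000p + 11000 = 35356
p = (35356 − 11000) / 107000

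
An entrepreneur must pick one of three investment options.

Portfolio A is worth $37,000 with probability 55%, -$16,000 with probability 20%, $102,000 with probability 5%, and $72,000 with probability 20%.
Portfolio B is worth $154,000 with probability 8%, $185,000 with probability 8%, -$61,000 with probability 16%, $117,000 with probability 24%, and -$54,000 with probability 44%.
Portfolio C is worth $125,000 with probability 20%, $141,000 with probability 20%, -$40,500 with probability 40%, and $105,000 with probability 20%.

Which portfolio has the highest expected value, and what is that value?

Portfolio C ($58,000)

Portfolio A = 0.55 × 37000 + 0.2 × (-16000) + 0.05 × 102000 + 0.2 × 72000 = 20350 − 3200 + 5100 + 14400 = 36650
Portfolio B = 0.08 × 154000 + 0.08 × 185000 + 0.16 × (-61000) + 0.24 × 117000 + 0.44 × (-54000) = 12320 + 14800 − 9760 + 28080 − 23760 = 21680
Portfolio C = 0.2 × 125000 + 0.2 × 141000 + 0.4 × (-40500) + 0.2 × 105000 = 25000 + 28200 − 16200 + 21000 = 58000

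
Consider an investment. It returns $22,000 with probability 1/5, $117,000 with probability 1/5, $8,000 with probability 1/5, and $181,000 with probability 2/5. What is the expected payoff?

EV = 1/5 × 22000 + 1/5 × 117000 + 1/5 × 8000 + 2/5 × 181000 = 4400 + 23400 + 1600 + 72400 = 101800

$101,800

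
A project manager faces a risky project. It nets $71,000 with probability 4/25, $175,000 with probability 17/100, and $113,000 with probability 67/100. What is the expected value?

EV = 4/25 × 71000 + 17/100 × 175000 + 67/100 × 113000 = 11360 + 29750 + 75710 = 116820

$116,820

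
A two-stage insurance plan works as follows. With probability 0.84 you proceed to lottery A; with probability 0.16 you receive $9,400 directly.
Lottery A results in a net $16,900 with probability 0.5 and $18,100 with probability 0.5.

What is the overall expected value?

EV(A) = 0.5 × 16900 + 0.5 × 18100 = 8450 + 9050 = 17500
Branch B: 9400 (certain)
Overall = 0.84 × 17500 + 0.16 × 9400 = 14700 + 1504 = 16204

$16,204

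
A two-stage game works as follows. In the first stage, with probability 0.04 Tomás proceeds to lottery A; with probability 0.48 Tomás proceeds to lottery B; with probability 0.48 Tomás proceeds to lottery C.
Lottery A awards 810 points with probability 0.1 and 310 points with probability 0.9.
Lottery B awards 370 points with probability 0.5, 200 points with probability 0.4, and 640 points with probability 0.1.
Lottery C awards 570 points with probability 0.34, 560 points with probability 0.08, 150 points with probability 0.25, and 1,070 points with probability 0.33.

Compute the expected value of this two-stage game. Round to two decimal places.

EV(A) = 0.1 × 810 + 0.9 × 310 = 81 + 279 = 360
EV(B) = 0.5 × 370 + 0.4 × 200 + 0.1 × 640 = 185 + 80 + 64 = 329
EV(C) = 0.34 × 570 + 0.08 × 560 + 0.25 × 150 + 0.33 × 1070 = 193.8 + 44.8 + 37.5 + 353.1 = 629.2
Overall = 0.04 × 360 + 0.48 × 329 + 0.48 × 629.2 = 14.4 + 157.92 + 302.016 = 474.336

474.34 points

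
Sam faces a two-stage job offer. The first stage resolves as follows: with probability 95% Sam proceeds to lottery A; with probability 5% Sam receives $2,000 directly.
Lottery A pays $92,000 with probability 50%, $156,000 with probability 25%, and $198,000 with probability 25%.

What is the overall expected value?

EV(A) = 0.5 × 92000 + 0.25 × 156000 + 0.25 × 198000 = 46000 + 39000 + 49500 = 134500
Branch B: 2000 (certain)
Overall = 0.95 × 134500 + 0.05 × 2000 = 127775 + 100 = 127875

$127,875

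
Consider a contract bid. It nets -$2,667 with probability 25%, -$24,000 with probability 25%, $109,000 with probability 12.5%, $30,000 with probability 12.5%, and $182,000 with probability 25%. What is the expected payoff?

$56,208.25

EV = 0.25 × (-2667) + 0.25 × (-24000) + 0.125 × 109000 + 0.125 × 30000 + 0.25 × 182000 = -666.75 − 6000 + 13625 + 3750 + 45500 = 56208.25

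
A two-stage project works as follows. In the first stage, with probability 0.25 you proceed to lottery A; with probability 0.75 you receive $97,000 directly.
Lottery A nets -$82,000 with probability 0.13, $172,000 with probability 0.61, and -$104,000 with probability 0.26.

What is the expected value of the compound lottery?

EV(A) = 0.13 × (-82000) + 0.61 × 172000 + 0.26 × (-104000) = -10660 + 104920 − 27040 = 67220
Branch B: 97000 (certain)
Overall = 0.25 × 67220 + 0.75 × 97000 = 16805 + 72750 = 89555

$89,555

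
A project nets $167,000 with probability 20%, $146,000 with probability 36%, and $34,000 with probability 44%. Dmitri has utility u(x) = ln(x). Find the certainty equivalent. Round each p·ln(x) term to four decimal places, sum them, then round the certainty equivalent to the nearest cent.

$78,983.95

E[u] = 0.2·ln(167000) + 0.36·ln(146000) + 0.44·ln(34000) = 2.4051 + 4.2809 + 4.5910 = 11.2770
CE = e^11.2770 ≈ 78983.95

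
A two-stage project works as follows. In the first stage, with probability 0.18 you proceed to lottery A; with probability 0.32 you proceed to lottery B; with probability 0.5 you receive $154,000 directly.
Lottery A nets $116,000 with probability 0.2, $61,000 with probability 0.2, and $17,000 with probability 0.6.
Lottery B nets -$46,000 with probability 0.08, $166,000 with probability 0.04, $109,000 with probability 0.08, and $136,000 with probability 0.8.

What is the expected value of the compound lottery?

EV(A) = 0.2 × 116000 + 0.2 × 61000 + 0.6 × 17000 = 23200 + 12200 + 10200 = 45600
EV(B) = 0.08 × (-46000) + 0.04 × 166000 + 0.08 × 109000 + 0.8 × 136000 = -3680 + 6640 + 8720 + 108800 = 120480
Branch C: 154000 (certain)
Overall = 0.18 × 45600 + 0.32 × 120480 + 0.5 × 154000 = 8208 + 38553.6 + 77000 = 123761.6

$123,761.60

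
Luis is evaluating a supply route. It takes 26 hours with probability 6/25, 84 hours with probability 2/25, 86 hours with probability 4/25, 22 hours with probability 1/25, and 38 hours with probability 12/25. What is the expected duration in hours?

45.84 hours

EV = 6/25 × 26 + 2/25 × 84 + 4/25 × 86 + 1/25 × 22 + 12/25 × 38 = 6.24 + 6.72 + 13.76 + 0.88 + 18.24 = 45.84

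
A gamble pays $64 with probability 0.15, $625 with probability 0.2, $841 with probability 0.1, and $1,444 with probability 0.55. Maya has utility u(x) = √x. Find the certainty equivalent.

E[u] = 0.15·√64 + 0.2·√625 + 0.1·√841 + 0.55·√1444 = 0.15·8 + 0.2·25 + 0.1·29 + 0.55·38 = 30
CE = (30)² = 900

$900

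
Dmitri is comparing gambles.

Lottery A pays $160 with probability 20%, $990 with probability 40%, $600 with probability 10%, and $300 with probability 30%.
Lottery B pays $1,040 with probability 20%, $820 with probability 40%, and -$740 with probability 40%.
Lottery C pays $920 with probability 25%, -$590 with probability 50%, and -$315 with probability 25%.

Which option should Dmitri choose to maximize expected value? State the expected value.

Lottery A = 0.2 × 160 + 0.4 × 990 + 0.1 × 600 + 0.3 × 300 = 32 + 396 + 60 + 90 = 578
Lottery B = 0.2 × 1040 + 0.4 × 820 + 0.4 × (-740) = 208 + 328 − 296 = 240
Lottery C = 0.25 × 920 + 0.5 × (-590) + 0.25 × (-315) = 230 − 295 − 78.75 = -143.75

Lottery A ($578)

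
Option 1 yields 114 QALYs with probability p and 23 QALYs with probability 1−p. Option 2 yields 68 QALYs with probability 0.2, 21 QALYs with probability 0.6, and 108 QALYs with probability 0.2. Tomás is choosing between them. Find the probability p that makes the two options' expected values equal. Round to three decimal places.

p = 0.273

EV(Option 2) = 0.2 × 68 + 0.6 × 21 + 0.2 × 108 = 13.6 + 12.6 + 21.6 = 47.8
p·114 + (1−p)·23 = 47.8
91p + 23 = 47.8
p = (47.8 − 23) / 91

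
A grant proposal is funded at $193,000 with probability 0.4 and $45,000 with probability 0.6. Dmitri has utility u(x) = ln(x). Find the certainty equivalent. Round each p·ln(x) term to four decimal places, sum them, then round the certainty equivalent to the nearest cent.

E[u] = 0.4·ln(193000) + 0.6·ln(45000) = 4.8682 + 6.4287 = 11.2969
CE = e^11.2969 ≈ 80571.48

$80,571.48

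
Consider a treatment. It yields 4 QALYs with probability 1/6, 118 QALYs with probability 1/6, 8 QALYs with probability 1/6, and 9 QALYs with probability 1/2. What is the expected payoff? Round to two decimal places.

EV = 1/6 × 4 + 1/6 × 118 + 1/6 × 8 + 1/2 × 9 = 0.6667 + 19.6667 + 1.3333 + 4.5 = 26.1667

26.17 QALYs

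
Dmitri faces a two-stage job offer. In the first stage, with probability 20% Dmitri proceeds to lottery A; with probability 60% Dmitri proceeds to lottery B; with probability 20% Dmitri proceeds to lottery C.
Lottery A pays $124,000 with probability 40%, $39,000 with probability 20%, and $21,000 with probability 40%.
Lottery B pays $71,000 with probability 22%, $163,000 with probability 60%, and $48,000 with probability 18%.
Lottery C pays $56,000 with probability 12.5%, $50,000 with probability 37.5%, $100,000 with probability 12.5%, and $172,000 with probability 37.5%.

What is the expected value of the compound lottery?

EV(A) = 0.4 × 124000 + 0.2 × 39000 + 0.4 × 21000 = 49600 + 7800 + 8400 = 65800
EV(B) = 0.22 × 71000 + 0.6 × 163000 + 0.18 × 48000 = 15620 + 97800 + 8640 = 122060
EV(C) = 0.125 × 56000 + 0.375 × 50000 + 0.125 × 100000 + 0.375 × 172000 = 7000 + 18750 + 12500 + 64500 = 102750
Overall = 0.2 × 65800 + 0.6 × 122060 + 0.2 × 102750 = 13160 + 73236 + 20550 = 106946

$106,946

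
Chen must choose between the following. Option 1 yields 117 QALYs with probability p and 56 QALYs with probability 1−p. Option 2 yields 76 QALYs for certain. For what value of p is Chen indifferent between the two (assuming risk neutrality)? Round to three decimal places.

p = 0.328

p·117 + (1−p)·56 = 76
61p + 56 = 76
p = (76 − 56) / 61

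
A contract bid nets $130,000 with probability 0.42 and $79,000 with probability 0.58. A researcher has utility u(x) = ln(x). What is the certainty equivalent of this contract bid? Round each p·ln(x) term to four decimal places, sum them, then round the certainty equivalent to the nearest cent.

E[u] = 0.42·ln(130000) + 0.58·ln(79000) = 4.9456 + 6.5408 = 11.4864
CE = e^11.4864 ≈ 97382.32

$97,382.32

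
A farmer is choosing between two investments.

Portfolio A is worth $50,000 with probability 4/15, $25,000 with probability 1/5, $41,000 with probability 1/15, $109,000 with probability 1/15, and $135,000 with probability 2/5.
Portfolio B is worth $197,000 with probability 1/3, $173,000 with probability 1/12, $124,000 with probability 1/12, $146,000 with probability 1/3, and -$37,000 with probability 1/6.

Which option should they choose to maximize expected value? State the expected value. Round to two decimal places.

Portfolio B ($132,916.67)

Portfolio A = 4/15 × 50000 + 1/5 × 25000 + 1/15 × 41000 + 1/15 × 109000 + 2/5 × 135000 = 13333.3333 + 5000 + 2733.3333 + 7266.6667 + 54000 = 82333.3333
Portfolio B = 1/3 × 197000 + 1/12 × 173000 + 1/12 × 124000 + 1/3 × 146000 + 1/6 × (-37000) = 65666.6667 + 14416.6667 + 10333.3333 + 48666.6667 − 6166.6667 = 132916.6667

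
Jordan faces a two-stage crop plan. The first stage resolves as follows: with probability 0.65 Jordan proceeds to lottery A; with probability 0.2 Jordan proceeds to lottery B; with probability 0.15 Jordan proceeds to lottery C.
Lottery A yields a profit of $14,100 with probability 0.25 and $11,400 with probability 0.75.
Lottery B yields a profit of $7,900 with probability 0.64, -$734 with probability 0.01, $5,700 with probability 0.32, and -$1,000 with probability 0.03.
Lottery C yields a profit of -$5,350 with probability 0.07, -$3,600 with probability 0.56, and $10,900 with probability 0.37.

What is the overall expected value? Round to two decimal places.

$9,463.66

EV(A) = 0.25 × 14100 + 0.75 × 11400 = 3525 + 8550 = 12075
EV(B) = 0.64 × 7900 + 0.01 × (-734) + 0.32 × 5700 + 0.03 × (-1000) = 5056 − 7.34 + 1824 − 30 = 6842.66
EV(C) = 0.07 × (-5350) + 0.56 × (-3600) + 0.37 × 10900 = -374.5 − 2016 + 4033 = 1642.5
Overall = 0.65 × 12075 + 0.2 × 6842.66 + 0.15 × 1642.5 = 7848.75 + 1368.532 + 246.375 = 9463.657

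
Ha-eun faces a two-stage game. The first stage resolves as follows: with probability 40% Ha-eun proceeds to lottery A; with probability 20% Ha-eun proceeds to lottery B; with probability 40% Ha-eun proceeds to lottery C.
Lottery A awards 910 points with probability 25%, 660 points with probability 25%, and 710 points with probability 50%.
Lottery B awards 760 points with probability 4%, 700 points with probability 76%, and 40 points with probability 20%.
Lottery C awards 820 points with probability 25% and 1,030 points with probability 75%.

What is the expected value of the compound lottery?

804.08 points

EV(A) = 0.25 × 910 + 0.25 × 660 + 0.5 × 710 = 227.5 + 165 + 355 = 747.5
EV(B) = 0.04 × 760 + 0.76 × 700 + 0.2 × 40 = 30.4 + 532 + 8 = 570.4
EV(C) = 0.25 × 820 + 0.75 × 1030 = 205 + 772.5 = 977.5
Overall = 0.4 × 747.5 + 0.2 × 570.4 + 0.4 × 977.5 = 299 + 114.08 + 391 = 804.08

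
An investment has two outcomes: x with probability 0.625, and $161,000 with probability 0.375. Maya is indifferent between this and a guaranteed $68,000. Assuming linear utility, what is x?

x = $12,200

0.625·x + 0.375·161000 = 68000
0.625·x = 68000 − 60375 = 7625
x = 7625 / 0.625 = 12200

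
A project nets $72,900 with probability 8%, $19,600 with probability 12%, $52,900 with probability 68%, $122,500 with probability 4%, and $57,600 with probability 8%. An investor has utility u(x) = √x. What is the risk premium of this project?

E[u] = 0.08·√72900 + 0.12·√19600 + 0.68·√52900 + 0.04·√122500 + 0.08·√57600 = 0.08·270 + 0.12·140 + 0.68·230 + 0.04·350 + 0.08·240 = 228
CE = (228)² = 51984
Risk premium = EV − CE = 53664 − 51984 = 1680

$1,680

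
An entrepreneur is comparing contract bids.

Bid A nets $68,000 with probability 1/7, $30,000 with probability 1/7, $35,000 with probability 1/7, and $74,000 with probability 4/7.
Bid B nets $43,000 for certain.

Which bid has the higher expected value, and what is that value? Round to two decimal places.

Bid A ($61,285.71)

Bid A = 1/7 × 68000 + 1/7 × 30000 + 1/7 × 35000 + 4/7 × 74000 = 9714.2857 + 4285.7143 + 5000 + 42285.7143 = 61285.7143
Bid B: 43000 (certain)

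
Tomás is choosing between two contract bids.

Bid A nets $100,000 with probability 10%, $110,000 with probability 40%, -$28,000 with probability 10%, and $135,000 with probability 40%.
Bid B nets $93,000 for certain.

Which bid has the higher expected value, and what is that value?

Bid A = 0.1 × 100000 + 0.4 × 110000 + 0.1 × (-28000) + 0.4 × 135000 = 10000 + 44000 − 2800 + 54000 = 105200
Bid B: 93000 (certain)

Bid A ($105,200)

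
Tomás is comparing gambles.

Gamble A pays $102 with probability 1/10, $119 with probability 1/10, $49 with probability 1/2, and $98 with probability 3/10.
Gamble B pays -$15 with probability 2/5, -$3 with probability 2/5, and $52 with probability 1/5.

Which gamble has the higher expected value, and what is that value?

Gamble A ($76)

Gamble A = 1/10 × 102 + 1/10 × 119 + 1/2 × 49 + 3/10 × 98 = 10.2 + 11.9 + 24.5 + 29.4 = 76
Gamble B = 2/5 × (-15) + 2/5 × (-3) + 1/5 × 52 = -6 − 1.2 + 10.4 = 3.2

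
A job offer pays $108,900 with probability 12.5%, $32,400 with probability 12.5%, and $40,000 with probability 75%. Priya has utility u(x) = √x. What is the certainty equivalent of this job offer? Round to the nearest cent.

$45,689.06

E[u] = 0.125·√108900 + 0.125·√32400 + 0.75·√40000 = 0.125·330 + 0.125·180 + 0.75·200 = 213.75
CE = (213.75)² = 45689.0625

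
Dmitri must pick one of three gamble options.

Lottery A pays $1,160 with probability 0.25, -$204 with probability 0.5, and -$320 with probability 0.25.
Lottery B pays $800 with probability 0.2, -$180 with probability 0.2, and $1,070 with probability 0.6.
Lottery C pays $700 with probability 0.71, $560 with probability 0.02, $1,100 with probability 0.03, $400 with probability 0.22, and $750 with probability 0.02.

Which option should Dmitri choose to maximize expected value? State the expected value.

Lottery A = 0.25 × 1160 + 0.5 × (-204) + 0.25 × (-320) = 290 − 102 − 80 = 108
Lottery B = 0.2 × 800 + 0.2 × (-180) + 0.6 × 1070 = 160 − 36 + 642 = 766
Lottery C = 0.71 × 700 + 0.02 × 560 + 0.03 × 1100 + 0.22 × 400 + 0.02 × 750 = 497 + 11.2 + 33 + 88 + 15 = 644.2

Lottery B ($766)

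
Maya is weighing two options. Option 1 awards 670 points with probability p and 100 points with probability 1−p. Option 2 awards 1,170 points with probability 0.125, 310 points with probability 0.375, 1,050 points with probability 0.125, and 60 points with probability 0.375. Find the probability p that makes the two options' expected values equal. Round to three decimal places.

EV(Option 2) = 0.125 × 1170 + 0.375 × 310 + 0.125 × 1050 + 0.375 × 60 = 146.25 + 116.25 + 131.25 + 22.5 = 416.25
p·670 + (1−p)·100 = 416.25
570p + 100 = 416.25
p = (416.25 − 100) / 570

p = 0.555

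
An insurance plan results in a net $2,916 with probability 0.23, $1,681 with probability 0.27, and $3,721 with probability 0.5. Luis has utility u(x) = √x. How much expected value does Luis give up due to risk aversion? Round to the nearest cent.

E[u] = 0.23·√2916 + 0.27·√1681 + 0.5·√3721 = 0.23·54 + 0.27·41 + 0.5·61 = 53.99
CE = (53.99)² = 2914.9201
Risk premium = EV − CE = 2985.05 − 2914.9201 = 70.1299

$70.13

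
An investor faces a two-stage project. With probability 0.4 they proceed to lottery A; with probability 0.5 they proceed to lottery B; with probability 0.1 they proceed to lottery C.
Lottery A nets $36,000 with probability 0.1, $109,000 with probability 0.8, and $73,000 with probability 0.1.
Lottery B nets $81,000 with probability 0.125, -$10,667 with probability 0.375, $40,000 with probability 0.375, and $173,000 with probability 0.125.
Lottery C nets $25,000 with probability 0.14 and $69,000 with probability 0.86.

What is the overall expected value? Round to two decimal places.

EV(A) = 0.1 × 36000 + 0.8 × 109000 + 0.1 × 73000 = 3600 + 87200 + 7300 = 98100
EV(B) = 0.125 × 81000 + 0.375 × (-10667) + 0.375 × 40000 + 0.125 × 173000 = 10125 − 4000.125 + 15000 + 21625 = 42749.875
EV(C) = 0.14 × 25000 + 0.86 × 69000 = 3500 + 59340 = 62840
Overall = 0.4 × 98100 + 0.5 × 42749.875 + 0.1 × 62840 = 39240 + 21374.9375 + 6284 = 66898.9375

$66,898.94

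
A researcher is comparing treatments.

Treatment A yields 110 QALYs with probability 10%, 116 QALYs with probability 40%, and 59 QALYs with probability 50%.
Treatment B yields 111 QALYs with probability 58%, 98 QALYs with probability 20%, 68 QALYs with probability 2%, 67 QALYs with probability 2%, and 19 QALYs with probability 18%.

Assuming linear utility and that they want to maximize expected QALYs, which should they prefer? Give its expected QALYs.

Treatment A = 0.1 × 110 + 0.4 × 116 + 0.5 × 59 = 11 + 46.4 + 29.5 = 86.9
Treatment B = 0.58 × 111 + 0.2 × 98 + 0.02 × 68 + 0.02 × 67 + 0.18 × 19 = 64.38 + 19.6 + 1.36 + 1.34 + 3.42 = 90.1

Treatment B (90.1 QALYs)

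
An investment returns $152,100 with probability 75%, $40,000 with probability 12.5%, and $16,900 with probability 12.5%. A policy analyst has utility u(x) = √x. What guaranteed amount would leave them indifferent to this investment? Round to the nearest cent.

$111,389.06

E[u] = 0.75·√152100 + 0.125·√40000 + 0.125·√16900 = 0.75·390 + 0.125·200 + 0.125·130 = 333.75
CE = (333.75)² = 111389.0625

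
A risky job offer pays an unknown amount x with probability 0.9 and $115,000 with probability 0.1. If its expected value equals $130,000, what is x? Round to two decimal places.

x = $131,666.67

0.9·x + 0.1·115000 = 130000
0.9·x = 130000 − 11500 = 118500
x = 118500 / 0.9 = 131666.6667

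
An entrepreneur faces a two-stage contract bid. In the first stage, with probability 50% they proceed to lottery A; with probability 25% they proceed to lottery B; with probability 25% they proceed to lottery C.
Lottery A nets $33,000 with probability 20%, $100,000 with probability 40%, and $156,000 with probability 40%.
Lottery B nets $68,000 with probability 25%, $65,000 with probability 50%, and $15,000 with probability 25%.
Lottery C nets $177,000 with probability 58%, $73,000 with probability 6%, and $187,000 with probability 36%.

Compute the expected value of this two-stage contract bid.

$111,402.50

EV(A) = 0.2 × 33000 + 0.4 × 100000 + 0.4 × 156000 = 6600 + 40000 + 62400 = 109000
EV(B) = 0.25 × 68000 + 0.5 × 65000 + 0.25 × 15000 = 17000 + 32500 + 3750 = 53250
EV(C) = 0.58 × 177000 + 0.06 × 73000 + 0.36 × 187000 = 102660 + 4380 + 67320 = 174360
Overall = 0.5 × 109000 + 0.25 × 53250 + 0.25 × 174360 = 54500 + 13312.5 + 43590 = 111402.5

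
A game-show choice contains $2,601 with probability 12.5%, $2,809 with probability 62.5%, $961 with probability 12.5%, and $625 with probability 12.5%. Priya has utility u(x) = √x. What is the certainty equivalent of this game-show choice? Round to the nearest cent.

E[u] = 0.125·√2601 + 0.625·√2809 + 0.125·√961 + 0.125·√625 = 0.125·51 + 0.625·53 + 0.125·31 + 0.125·25 = 46.5
CE = (46.5)² = 2162.25

$2,162.25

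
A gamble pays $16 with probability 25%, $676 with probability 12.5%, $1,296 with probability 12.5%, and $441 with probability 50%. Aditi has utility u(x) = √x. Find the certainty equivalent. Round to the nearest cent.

E[u] = 0.25·√16 + 0.125·√676 + 0.125·√1296 + 0.5·√441 = 0.25·4 + 0.125·26 + 0.125·36 + 0.5·21 = 19.25
CE = (19.25)² = 370.5625

$370.56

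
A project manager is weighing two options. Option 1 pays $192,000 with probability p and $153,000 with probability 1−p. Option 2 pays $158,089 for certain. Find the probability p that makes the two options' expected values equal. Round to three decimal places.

p·192000 + (1−p)·153000 = 158089
39000p + 153000 = 158089
p = (158089 − 153000) / 39000

p = 0.130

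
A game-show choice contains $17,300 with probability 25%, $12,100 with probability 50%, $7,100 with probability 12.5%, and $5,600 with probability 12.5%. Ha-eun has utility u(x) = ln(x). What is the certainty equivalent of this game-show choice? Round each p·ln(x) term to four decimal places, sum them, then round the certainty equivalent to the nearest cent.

E[u] = 0.25·ln(17300) + 0.5·ln(12100) + 0.125·ln(7100) + 0.125·ln(5600) = 2.4396 + 4.7005 + 1.1085 + 1.0788 = 9.3274
CE = e^9.3274 ≈ 11241.86

$11,241.86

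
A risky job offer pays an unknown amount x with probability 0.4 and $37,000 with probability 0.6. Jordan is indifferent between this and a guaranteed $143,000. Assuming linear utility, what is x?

0.4·x + 0.6·37000 = 143000
0.4·x = 143000 − 22200 = 120800
x = 120800 / 0.4 = 302000

x = $302,000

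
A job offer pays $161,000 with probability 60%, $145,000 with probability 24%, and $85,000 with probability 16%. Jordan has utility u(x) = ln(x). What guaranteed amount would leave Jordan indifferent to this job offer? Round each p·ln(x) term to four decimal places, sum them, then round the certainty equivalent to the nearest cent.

$141,761.31

E[u] = 0.6·ln(161000) + 0.24·ln(145000) + 0.16·ln(85000) = 7.1935 + 2.8523 + 1.8161 = 11.8619
CE = e^11.8619 ≈ 141761.31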